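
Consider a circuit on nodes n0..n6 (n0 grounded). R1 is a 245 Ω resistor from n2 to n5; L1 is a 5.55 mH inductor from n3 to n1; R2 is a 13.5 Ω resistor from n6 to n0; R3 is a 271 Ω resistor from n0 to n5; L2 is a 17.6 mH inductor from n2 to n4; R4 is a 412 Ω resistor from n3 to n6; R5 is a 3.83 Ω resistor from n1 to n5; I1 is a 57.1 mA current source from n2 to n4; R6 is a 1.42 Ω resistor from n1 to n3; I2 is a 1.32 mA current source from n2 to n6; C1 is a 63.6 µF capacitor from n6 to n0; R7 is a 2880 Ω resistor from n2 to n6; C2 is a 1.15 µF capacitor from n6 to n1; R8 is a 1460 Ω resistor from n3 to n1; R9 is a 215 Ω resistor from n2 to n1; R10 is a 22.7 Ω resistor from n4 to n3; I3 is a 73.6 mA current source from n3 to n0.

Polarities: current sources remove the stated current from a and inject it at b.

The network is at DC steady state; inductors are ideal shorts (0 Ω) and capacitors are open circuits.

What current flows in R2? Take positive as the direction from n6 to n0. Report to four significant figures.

Apply KCL at each of the 6 non-ground nodes and solve the resulting linear system.
Node n1: branches {L1, R5, R6, C2, R8, R9} → V_1 = -11.86
Node n2: branches {R1, L2, I1, I2, R7, R9} → V_2 = -11.80
Node n3: branches {L1, R4, R6, R8, R10, I3} → V_3 = -11.86
Node n4: branches {L2, I1, R10} → V_4 = -11.80
Node n5: branches {R1, R3, R5} → V_5 = -11.70
Node n6: branches {R2, R4, I2, C1, R7, C2} → V_6 = -0.4108
Source currents: i(L1)=-0.04305, i(L2)=-0.05434

-0.03043 A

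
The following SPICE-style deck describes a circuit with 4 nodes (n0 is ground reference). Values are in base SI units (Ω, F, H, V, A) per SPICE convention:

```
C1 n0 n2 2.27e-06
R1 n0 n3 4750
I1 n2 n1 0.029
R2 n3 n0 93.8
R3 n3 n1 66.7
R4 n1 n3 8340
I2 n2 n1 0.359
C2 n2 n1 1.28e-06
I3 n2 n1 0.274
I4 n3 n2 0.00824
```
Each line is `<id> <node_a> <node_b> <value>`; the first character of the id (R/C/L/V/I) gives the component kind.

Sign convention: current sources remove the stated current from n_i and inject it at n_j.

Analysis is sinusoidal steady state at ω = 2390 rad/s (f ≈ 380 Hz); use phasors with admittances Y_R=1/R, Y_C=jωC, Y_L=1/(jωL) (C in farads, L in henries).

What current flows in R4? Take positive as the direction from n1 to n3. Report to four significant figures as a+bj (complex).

0.003090-0.0009442j A

MNA unknowns: 3 node voltages V₁..V_3
C1: Y=0.000+0.005425j on G[0,2]
R1: Y=0.0002105+0.000j on G[0,3]
I1: z[2]−=0.029, z[1]+=0.029
R2: Y=0.01066+0.000j on G[3,0]
R3: Y=0.01499+0.000j on G[3,1]
R4: Y=0.0001199+0.000j on G[1,3]
I2: z[2]−=0.359, z[1]+=0.359
C2: Y=0.000+0.003059j on G[2,1]
I3: z[2]−=0.274, z[1]+=0.274
I4: z[3]−=0.00824, z[2]+=0.00824
solve → V1=60.84-18.82j, V2=21.94+70.27j, V3=35.07-10.95j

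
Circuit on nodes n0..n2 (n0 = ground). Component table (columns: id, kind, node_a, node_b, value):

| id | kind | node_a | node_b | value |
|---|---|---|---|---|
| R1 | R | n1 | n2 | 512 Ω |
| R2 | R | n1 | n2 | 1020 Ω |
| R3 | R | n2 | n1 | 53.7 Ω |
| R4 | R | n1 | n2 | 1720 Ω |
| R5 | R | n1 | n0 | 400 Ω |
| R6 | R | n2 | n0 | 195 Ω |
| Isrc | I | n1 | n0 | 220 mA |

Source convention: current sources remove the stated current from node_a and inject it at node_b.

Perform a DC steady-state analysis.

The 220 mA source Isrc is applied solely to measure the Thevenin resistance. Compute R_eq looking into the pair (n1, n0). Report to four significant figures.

Element admittances at DC:
  Y(R1) = 0.001953 S between n1,n2
  Y(R2) = 0.0009804 S between n1,n2
  Y(R3) = 0.01862 S between n2,n1
  Y(R4) = 0.0005814 S between n1,n2
  Y(R5) = 0.002500 S between n1,n0
  Y(R6) = 0.005128 S between n2,n0
  Isrc: injects 0.22 A into n0 (from n1)
Assemble and solve the 2×2 MNA system:
  V(n1)=-33.01  V(n2)=-26.81

R_eq = 150.1 Ω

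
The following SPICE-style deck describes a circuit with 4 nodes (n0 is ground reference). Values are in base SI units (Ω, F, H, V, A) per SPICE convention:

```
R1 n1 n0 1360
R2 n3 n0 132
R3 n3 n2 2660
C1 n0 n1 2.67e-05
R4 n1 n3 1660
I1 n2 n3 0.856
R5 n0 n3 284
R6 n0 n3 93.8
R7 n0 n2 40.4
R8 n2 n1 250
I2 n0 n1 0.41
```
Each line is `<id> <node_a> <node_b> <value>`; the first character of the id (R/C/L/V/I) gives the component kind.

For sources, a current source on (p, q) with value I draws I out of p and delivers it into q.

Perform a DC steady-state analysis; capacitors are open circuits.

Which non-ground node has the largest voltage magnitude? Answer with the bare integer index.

1

Element admittances at DC:
  Y(R1) = 0.0007353 S between n1,n0
  Y(R2) = 0.007576 S between n3,n0
  Y(R3) = 0.0003759 S between n3,n2
  Y(C1) = 0.000 S between n0,n1
  Y(R4) = 0.0006024 S between n1,n3
  I1: injects 0.856 A into n3 (from n2)
  Y(R5) = 0.003521 S between n0,n3
  Y(R6) = 0.01066 S between n0,n3
  Y(R7) = 0.02475 S between n0,n2
  Y(R8) = 0.004000 S between n2,n1
  I2: injects 0.41 A into n1 (from n0)
Assemble and solve the 3×3 MNA system:
  V(n1)=66.41  V(n2)=-19.76  V(n3)=39.08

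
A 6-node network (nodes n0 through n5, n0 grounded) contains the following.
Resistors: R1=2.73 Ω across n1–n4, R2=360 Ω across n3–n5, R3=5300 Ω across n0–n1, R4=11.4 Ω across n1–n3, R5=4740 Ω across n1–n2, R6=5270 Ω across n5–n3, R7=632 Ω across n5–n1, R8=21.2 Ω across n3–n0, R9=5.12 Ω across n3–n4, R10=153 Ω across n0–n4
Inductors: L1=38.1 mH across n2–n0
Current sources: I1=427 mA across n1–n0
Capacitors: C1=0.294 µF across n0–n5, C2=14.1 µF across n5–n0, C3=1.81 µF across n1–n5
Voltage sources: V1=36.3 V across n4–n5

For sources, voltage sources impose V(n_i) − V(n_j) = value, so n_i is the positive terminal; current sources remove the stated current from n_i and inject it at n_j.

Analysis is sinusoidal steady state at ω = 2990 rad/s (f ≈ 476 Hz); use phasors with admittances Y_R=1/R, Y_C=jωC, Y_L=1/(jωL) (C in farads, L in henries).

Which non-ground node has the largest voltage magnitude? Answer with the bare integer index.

Apply KCL at each of the 5 non-ground nodes and solve the resulting linear system.
Node n1: branches {R1, R3, I1, R4, R5, R7, C3} → V_1 = 10.45+21.24j
Node n2: branches {L1, R5} → V_2 = -0.5043+0.2634j
Node n3: branches {R2, R4, R6, R8, R9} → V_3 = 9.576+18.89j
Node n4: branches {R1, R9, R10, V1} → V_4 = 12.01+22.34j
Node n5: branches {R2, R6, C1, R7, C2, C3, V1} → V_5 = -24.29+22.34j
Source currents: i(V1)=-1.123-1.222j

5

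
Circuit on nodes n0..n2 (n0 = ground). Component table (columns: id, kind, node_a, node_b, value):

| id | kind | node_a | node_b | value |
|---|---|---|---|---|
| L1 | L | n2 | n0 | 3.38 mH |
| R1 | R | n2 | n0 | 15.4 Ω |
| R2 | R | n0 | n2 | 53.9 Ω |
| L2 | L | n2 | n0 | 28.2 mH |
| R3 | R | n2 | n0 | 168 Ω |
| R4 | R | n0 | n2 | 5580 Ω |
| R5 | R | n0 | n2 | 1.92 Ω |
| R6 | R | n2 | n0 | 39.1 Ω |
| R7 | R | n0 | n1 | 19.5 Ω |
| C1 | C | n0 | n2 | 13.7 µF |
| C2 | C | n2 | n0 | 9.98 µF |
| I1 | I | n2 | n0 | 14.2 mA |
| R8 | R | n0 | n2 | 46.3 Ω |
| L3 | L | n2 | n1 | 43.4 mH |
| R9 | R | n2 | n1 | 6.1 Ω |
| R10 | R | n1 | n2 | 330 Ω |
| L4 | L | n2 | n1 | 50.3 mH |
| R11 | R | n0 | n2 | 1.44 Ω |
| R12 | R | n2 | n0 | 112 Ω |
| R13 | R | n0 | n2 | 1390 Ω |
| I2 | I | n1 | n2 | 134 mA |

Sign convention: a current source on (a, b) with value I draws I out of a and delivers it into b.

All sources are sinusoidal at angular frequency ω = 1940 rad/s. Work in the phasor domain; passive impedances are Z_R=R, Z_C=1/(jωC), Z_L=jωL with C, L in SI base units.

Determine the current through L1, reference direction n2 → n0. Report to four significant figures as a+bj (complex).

Apply KCL at each of the 2 non-ground nodes and solve the resulting linear system.
Node n1: branches {R7, L3, R9, R10, L4, I2} → V_1 = -0.5986-0.05934j
Node n2: branches {L1, R1, R2, L2, R3, R4, R5, R6, C1, C2, I1, R8, L3, R9, R10, L4, R11, R12, R13, I2} → V_2 = 0.01181+0.003318j

0.0005060-0.001801j A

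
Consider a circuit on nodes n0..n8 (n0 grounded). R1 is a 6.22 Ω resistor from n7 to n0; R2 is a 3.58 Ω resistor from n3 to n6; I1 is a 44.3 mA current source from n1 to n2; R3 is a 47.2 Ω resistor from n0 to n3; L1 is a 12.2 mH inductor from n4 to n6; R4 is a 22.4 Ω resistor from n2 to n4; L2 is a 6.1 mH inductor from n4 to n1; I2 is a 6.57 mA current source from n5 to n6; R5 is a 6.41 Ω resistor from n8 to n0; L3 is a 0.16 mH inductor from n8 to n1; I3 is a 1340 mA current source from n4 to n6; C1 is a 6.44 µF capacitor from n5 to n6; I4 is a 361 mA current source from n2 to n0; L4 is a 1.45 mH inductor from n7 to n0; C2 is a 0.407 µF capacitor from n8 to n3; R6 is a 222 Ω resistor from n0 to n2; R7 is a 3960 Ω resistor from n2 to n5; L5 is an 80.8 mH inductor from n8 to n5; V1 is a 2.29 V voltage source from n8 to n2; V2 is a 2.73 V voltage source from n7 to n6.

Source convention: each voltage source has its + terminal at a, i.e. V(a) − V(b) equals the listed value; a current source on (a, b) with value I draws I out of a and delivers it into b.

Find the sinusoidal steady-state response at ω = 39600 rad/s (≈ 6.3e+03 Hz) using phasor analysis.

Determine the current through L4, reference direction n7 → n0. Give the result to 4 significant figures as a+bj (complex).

MNA unknowns: 8 node voltages V₁..V_8 plus 2 source currents (V1, V2)
R1: Y=0.1608+0.000j on G[7,0]
R2: Y=0.2793+0.000j on G[3,6]
I1: z[1]−=0.0443, z[2]+=0.0443
R3: Y=0.02119+0.000j on G[0,3]
L1: Y=0.000-0.002070j on G[4,6]
R4: Y=0.04464+0.000j on G[2,4]
L2: Y=0.000-0.004140j on G[4,1]
I2: z[5]−=0.00657, z[6]+=0.00657
R5: Y=0.1560+0.000j on G[8,0]
L3: Y=0.000-0.1578j on G[8,1]
I3: z[4]−=1.34, z[6]+=1.34
C1: Y=0.000+0.2550j on G[5,6]
I4: z[2]−=0.361, z[0]+=0.361
L4: Y=0.000-0.01742j on G[7,0]
C2: Y=0.000+0.01612j on G[8,3]
R6: Y=0.004505+0.000j on G[0,2]
R7: Y=0.0002525+0.000j on G[2,5]
L5: Y=0.000-0.0003125j on G[8,5]
V1: row V8−V2=2.29, i_V1 at 8,2
V2: row V7−V6=2.73, i_V2 at 7,6
solve → V1=-11.11+0.4364j, V2=-12.59+0.8385j, V3=4.364-0.7195j, V4=-41.97-4.192j, V5=4.804+0.1138j, V6=4.785+0.07175j, V7=7.515+0.07175j, V8=-10.30+0.8385j
aux → i_V1=1.568+0.2285j, i_V2=-1.209+0.1193j

0.001250-0.1309j A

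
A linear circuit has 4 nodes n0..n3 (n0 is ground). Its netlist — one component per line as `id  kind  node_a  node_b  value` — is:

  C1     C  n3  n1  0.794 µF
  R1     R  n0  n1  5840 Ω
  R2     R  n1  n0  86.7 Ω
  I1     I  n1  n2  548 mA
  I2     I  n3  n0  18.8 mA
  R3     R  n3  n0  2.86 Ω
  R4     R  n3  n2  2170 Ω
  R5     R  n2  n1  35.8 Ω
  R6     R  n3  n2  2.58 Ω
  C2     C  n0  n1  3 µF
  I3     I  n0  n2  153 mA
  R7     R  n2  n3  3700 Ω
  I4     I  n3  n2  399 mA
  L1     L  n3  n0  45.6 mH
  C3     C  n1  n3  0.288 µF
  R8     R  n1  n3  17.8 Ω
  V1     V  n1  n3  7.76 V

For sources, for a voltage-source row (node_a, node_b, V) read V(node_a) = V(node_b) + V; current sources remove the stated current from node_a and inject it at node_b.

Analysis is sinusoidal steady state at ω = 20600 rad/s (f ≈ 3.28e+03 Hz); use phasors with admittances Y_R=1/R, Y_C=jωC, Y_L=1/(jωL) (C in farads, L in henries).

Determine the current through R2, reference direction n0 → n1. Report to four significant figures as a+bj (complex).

Apply KCL at each of the 3 non-ground nodes and solve the resulting linear system.
Node n1: branches {C1, R1, R2, I1, R5, C2, C3, R8, V1} → V_1 = 7.660-1.310j
Node n2: branches {I1, R4, R5, R6, I3, R7, I4} → V_2 = 3.063-1.310j
Node n3: branches {C1, I2, R3, R4, R6, R7, I4, L1, C3, R8, V1} → V_3 = -0.1002-1.310j
Source currents: i(V1)=-1.283-0.6310j

-0.08835+0.01511j A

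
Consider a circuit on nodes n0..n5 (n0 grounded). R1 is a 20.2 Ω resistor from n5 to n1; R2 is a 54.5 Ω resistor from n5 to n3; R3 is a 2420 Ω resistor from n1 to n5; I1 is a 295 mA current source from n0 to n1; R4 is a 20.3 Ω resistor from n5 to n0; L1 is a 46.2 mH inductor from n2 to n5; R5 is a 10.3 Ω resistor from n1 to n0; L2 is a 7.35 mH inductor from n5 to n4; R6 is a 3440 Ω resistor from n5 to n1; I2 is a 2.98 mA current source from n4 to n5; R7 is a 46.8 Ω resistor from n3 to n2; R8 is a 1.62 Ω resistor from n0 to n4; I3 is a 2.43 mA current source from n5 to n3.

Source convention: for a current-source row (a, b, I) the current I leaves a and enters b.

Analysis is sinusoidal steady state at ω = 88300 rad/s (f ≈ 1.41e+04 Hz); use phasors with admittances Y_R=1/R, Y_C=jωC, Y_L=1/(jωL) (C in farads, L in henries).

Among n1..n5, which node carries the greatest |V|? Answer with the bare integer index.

1

Element admittances at ω=88300 rad/s:
  Y(R1) = 0.04950+0.000j S between n5,n1
  Y(R2) = 0.01835+0.000j S between n5,n3
  Y(R3) = 0.0004132+0.000j S between n1,n5
  I1: injects 0.295 A into n1 (from n0)
  Y(R4) = 0.04926+0.000j S between n5,n0
  Y(L1) = 0.000-0.0002451j S between n2,n5
  Y(R5) = 0.09709+0.000j S between n1,n0
  Y(L2) = 0.000-0.001541j S between n5,n4
  Y(R6) = 0.0002907+0.000j S between n5,n1
  I2: injects 0.00298 A into n5 (from n4)
  Y(R7) = 0.02137+0.000j S between n3,n2
  Y(R8) = 0.6173+0.000j S between n0,n4
  I3: injects 0.00243 A into n3 (from n5)
Assemble and solve the 5×5 MNA system:
  V(n1)=2.431+0.008045j  V(n2)=1.389+0.02689j  V(n3)=1.389+0.02537j  V(n4)=-0.004761-0.003149j  V(n5)=1.257+0.02360j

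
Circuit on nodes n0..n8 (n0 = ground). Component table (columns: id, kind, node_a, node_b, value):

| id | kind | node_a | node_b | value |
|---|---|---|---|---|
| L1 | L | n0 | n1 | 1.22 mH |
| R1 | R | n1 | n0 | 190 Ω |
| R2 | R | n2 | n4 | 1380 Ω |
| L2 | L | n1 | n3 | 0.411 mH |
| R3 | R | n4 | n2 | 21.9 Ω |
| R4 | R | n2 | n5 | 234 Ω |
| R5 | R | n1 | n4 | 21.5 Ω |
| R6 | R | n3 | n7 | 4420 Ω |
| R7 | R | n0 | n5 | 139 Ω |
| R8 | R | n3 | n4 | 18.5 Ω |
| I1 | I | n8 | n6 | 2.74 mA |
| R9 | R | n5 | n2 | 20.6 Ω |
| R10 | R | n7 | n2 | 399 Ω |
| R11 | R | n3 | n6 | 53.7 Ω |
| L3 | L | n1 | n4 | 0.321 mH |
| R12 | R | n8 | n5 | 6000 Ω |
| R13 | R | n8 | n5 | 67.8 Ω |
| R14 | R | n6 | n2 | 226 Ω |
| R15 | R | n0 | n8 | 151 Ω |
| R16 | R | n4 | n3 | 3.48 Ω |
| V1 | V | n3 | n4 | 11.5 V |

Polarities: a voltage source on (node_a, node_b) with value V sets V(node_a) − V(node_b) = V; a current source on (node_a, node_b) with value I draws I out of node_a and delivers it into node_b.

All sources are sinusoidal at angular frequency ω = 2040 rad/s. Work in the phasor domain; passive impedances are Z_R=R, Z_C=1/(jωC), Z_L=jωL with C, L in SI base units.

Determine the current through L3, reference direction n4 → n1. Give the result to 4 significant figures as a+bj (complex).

0.1513+7.698j A

Element admittances at ω=2040 rad/s:
  Y(L1) = 0.000-0.4018j S between n0,n1
  Y(R1) = 0.005263+0.000j S between n1,n0
  Y(R2) = 0.0007246+0.000j S between n2,n4
  Y(L2) = 0.000-1.193j S between n1,n3
  Y(R3) = 0.04566+0.000j S between n4,n2
  Y(R4) = 0.004274+0.000j S between n2,n5
  Y(R5) = 0.04651+0.000j S between n1,n4
  Y(R6) = 0.0002262+0.000j S between n3,n7
  Y(R7) = 0.007194+0.000j S between n0,n5
  Y(R8) = 0.05405+0.000j S between n3,n4
  I1: injects 0.00274 A into n6 (from n8)
  Y(R9) = 0.04854+0.000j S between n5,n2
  Y(R10) = 0.002506+0.000j S between n7,n2
  Y(R11) = 0.01862+0.000j S between n3,n6
  Y(L3) = 0.000-1.527j S between n1,n4
  Y(R12) = 0.0001667+0.000j S between n8,n5
  Y(R13) = 0.01475+0.000j S between n8,n5
  Y(R14) = 0.004425+0.000j S between n6,n2
  Y(R15) = 0.006623+0.000j S between n0,n8
  Y(R16) = 0.2874+0.000j S between n4,n3
  V1: constraint V(n3)−V(n4) = 11.5
Assemble and solve the 9×9 MNA system:
  V(n1)=0.004887+0.08714j  V(n2)=-3.514+0.1562j  V(n3)=6.464+0.1862j  V(n4)=-5.036+0.1862j  V(n5)=-2.903+0.1277j  V(n6)=4.667+0.1805j  V(n7)=-2.688+0.1587j  V(n8)=-2.138+0.08847j
  i(V1)=-4.080+7.704j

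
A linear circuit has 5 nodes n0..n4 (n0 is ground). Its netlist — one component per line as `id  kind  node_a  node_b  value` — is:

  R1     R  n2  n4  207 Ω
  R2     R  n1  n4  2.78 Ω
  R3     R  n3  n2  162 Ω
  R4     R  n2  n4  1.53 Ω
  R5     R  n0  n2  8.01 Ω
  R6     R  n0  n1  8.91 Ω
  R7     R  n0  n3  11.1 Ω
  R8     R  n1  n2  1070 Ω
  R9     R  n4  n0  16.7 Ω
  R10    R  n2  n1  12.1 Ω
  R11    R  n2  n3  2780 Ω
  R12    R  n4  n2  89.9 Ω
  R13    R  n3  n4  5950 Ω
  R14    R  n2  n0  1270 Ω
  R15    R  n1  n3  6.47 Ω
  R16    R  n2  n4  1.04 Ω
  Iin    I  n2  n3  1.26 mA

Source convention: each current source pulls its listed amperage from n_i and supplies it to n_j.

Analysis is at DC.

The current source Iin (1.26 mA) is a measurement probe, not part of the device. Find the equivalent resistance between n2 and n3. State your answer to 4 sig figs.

Apply KCL at each of the 4 non-ground nodes and solve the resulting linear system.
Node n1: branches {R2, R6, R8, R10, R15} → V_1 = -0.0001999
Node n2: branches {R1, R3, R4, R5, R8, R10, R11, R12, R14, R16, Iin} → V_2 = -0.002369
Node n3: branches {R3, R7, R11, R13, R15, Iin} → V_3 = 0.004827
Node n4: branches {R1, R2, R4, R9, R12, R13, R16} → V_4 = -0.001918

R_eq = 5.711 Ω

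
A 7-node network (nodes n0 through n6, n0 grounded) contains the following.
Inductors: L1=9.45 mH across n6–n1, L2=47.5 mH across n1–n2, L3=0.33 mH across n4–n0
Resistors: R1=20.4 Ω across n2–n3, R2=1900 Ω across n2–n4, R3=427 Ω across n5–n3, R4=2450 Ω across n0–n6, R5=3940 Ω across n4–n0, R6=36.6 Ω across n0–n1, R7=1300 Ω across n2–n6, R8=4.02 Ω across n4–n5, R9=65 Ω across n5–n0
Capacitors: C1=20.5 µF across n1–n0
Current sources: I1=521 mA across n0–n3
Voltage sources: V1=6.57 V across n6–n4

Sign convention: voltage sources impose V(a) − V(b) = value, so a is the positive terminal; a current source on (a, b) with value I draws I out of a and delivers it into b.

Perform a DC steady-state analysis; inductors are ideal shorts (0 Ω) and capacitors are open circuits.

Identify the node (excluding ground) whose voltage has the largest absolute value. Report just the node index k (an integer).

3

MNA unknowns: 6 node voltages V₁..V_6 plus 4 source currents (L1, L2, L3, V1)
L1: row V6−V1=0, i_L1 at 6,1
R1: Y=0.04902 on G[2,3]
C1: Y=0.000 on G[1,0]
L2: row V1−V2=0, i_L2 at 1,2
I1: z[0]−=0.521, z[3]+=0.521
R2: Y=0.0005263 on G[2,4]
R3: Y=0.002342 on G[5,3]
R4: Y=0.0004082 on G[0,6]
R5: Y=0.0002538 on G[4,0]
R6: Y=0.02732 on G[0,1]
L3: row V4−V0=0, i_L3 at 4,0
R7: Y=0.0007692 on G[2,6]
R8: Y=0.2488 on G[4,5]
R9: Y=0.01538 on G[5,0]
V1: row V6−V4=6.57, i_V1 at 6,4
solve → V1=6.570, V2=6.570, V3=16.42, V4=0.000, V5=0.1443, V6=6.570
aux → i_L1=-0.2999, i_L2=-0.4794, i_L3=0.3366, i_V1=0.2972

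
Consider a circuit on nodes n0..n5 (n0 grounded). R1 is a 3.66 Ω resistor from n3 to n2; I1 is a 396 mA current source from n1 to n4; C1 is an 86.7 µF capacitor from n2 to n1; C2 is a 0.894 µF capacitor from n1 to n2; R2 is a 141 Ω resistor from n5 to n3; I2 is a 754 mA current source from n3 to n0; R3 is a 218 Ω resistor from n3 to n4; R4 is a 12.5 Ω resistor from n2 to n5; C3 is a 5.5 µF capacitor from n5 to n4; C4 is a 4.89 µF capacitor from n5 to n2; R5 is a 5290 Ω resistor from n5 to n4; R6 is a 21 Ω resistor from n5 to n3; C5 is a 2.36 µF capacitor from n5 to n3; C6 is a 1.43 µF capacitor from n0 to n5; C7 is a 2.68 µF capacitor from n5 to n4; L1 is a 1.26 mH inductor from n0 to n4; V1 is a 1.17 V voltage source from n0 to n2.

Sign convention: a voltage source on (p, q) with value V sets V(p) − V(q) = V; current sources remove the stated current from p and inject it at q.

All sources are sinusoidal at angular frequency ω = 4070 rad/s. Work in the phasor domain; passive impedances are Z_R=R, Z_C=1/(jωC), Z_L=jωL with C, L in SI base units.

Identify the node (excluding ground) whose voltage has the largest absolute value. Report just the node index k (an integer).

MNA unknowns: 5 node voltages V₁..V_5 plus 1 source current (V1)
R1: Y=0.2732+0.000j on G[3,2]
I1: z[1]−=0.396, z[4]+=0.396
C1: Y=0.000+0.3529j on G[2,1]
C2: Y=0.000+0.003639j on G[1,2]
R2: Y=0.007092+0.000j on G[5,3]
I2: z[3]−=0.754, z[0]+=0.754
R3: Y=0.004587+0.000j on G[3,4]
R4: Y=0.08000+0.000j on G[2,5]
C3: Y=0.000+0.02238j on G[5,4]
C4: Y=0.000+0.01990j on G[5,2]
R5: Y=0.0001890+0.000j on G[5,4]
R6: Y=0.04762+0.000j on G[5,3]
C5: Y=0.000+0.009605j on G[5,3]
C6: Y=0.000+0.005820j on G[0,5]
C7: Y=0.000+0.01091j on G[5,4]
L1: Y=0.000-0.1950j on G[0,4]
V1: row V0−V2=1.17, i_V1 at 0,2
solve → V1=-1.170+1.111j, V2=-1.170+0.000j, V3=-3.609+0.2215j, V4=0.5149+2.138j, V5=-2.230+0.9246j
aux → i_V1=1.166-0.1134j

3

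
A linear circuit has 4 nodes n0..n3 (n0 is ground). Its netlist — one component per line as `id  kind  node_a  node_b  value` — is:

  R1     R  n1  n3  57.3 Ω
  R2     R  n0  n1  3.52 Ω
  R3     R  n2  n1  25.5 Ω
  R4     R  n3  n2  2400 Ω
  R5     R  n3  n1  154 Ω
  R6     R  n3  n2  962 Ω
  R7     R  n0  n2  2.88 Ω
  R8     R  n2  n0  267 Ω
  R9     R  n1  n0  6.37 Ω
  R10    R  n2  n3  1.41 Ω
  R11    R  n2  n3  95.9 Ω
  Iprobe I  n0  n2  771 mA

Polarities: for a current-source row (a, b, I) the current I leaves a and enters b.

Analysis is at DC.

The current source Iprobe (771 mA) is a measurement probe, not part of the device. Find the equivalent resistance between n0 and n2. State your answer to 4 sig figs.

Apply KCL at each of the 3 non-ground nodes and solve the resulting linear system.
Node n1: branches {R1, R2, R3, R5, R9} → V_1 = 0.2355
Node n2: branches {R3, R4, R6, R7, R8, R10, R11, Iprobe} → V_2 = 1.901
Node n3: branches {R1, R4, R5, R6, R10, R11} → V_3 = 1.847

R_eq = 2.465 Ω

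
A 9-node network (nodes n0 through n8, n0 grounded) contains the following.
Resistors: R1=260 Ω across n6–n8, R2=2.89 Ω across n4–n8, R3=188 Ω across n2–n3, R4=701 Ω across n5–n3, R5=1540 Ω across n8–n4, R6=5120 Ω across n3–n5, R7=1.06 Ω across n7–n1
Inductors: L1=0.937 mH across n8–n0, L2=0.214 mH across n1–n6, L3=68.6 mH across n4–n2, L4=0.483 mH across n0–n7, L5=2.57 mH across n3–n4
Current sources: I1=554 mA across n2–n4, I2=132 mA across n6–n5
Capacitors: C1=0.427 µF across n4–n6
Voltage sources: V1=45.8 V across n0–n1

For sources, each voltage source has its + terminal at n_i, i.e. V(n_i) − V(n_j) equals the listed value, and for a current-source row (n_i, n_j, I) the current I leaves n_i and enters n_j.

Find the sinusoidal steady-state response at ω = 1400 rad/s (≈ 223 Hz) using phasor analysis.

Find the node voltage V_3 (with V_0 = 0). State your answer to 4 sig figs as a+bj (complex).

Apply KCL at each of the 8 non-ground nodes and solve the resulting linear system.
Node n1: branches {L2, R7, V1} → V_1 = -45.80+0.000j
Node n2: branches {I1, R3, L3} → V_2 = -20.99-42.00j
Node n3: branches {R3, R4, L5, R6} → V_3 = 1.218-0.08813j
Node n4: branches {R2, I1, L3, L5, R5, C1} → V_4 = 0.4164-0.1380j
Node n5: branches {R4, I2, R6} → V_5 = 82.61-0.08813j
Node n6: branches {R1, L2, I2, C1} → V_6 = -45.81+0.01331j
Node n7: branches {L4, R7} → V_7 = -13.25-20.77j
Node n8: branches {R1, R2, L1, R5} → V_8 = 0.03589-0.05826j
Source currents: i(V1)=-30.75+19.56j

1.218-0.08813j V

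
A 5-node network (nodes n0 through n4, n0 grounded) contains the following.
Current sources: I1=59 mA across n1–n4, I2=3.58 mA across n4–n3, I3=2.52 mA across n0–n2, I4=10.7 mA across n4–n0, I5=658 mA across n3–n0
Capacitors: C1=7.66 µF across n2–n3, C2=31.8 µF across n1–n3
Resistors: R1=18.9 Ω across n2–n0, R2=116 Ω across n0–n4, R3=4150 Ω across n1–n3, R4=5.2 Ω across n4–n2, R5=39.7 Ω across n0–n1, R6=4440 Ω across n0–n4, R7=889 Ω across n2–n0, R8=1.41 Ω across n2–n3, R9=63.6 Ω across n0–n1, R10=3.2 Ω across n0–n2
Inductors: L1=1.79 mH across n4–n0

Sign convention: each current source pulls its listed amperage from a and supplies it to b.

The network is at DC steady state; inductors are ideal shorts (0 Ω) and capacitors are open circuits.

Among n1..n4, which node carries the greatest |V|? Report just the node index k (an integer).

Element admittances at DC:
  I1: injects 0.059 A into n4 (from n1)
  Y(C1) = 0.000 S between n2,n3
  Y(R1) = 0.05291 S between n2,n0
  Y(R2) = 0.008621 S between n0,n4
  Y(R3) = 0.0002410 S between n1,n3
  Y(R4) = 0.1923 S between n4,n2
  Y(R5) = 0.02519 S between n0,n1
  Y(R6) = 0.0002252 S between n0,n4
  Y(R7) = 0.001125 S between n2,n0
  I2: injects 0.00358 A into n3 (from n4)
  Y(R8) = 0.7092 S between n2,n3
  Y(C2) = 0.000 S between n1,n3
  Y(R9) = 0.01572 S between n0,n1
  L1: short n4↔n0 (DC inductor)
  Y(R10) = 0.3125 S between n0,n2
  I3: injects 0.00252 A into n2 (from n0)
  I4: injects 0.0107 A into n0 (from n4)
  I5: injects 0.658 A into n0 (from n3)
Assemble and solve the 5×5 MNA system:
  V(n1)=-1.446  V(n2)=-1.166  V(n3)=-2.089  V(n4)=0.000
  i(L1)=-0.1796

3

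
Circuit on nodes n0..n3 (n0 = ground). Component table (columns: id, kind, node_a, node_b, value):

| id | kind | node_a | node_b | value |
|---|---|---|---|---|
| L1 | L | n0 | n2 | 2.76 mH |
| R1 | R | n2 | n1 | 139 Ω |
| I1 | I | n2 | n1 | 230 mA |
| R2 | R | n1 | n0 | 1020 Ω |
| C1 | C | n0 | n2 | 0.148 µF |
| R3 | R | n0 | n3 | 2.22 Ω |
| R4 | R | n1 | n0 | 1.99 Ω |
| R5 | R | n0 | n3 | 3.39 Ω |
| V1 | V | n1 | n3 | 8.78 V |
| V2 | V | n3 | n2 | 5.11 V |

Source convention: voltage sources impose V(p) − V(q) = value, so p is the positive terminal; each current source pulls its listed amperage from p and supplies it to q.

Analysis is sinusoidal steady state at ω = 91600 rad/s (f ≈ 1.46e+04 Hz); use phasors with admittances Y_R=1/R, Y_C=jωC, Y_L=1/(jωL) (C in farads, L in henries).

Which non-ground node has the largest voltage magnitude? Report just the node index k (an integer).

2

Apply KCL at each of the 3 non-ground nodes and solve the resulting linear system.
Node n1: branches {R1, I1, R2, R4, V1} → V_1 = 5.241+0.06649j
Node n2: branches {L1, R1, I1, C1, V2} → V_2 = -8.649+0.06649j
Node n3: branches {R3, R5, V1, V2} → V_3 = -3.539+0.06649j
Source currents: i(V1)=-2.509-0.03348j, i(V2)=0.1294-0.08304j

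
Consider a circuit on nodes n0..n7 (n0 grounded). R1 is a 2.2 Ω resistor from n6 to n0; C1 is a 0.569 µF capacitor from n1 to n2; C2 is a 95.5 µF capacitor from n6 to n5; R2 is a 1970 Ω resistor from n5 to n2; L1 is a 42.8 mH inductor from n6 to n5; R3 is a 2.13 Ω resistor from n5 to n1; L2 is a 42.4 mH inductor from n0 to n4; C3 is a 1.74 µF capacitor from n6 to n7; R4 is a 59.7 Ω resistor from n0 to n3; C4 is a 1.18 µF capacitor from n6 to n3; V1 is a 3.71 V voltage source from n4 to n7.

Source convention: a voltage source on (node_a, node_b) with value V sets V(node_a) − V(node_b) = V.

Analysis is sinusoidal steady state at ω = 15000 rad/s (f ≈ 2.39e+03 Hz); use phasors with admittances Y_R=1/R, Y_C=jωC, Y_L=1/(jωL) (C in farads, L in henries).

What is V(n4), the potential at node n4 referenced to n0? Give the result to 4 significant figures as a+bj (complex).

Element admittances at ω=15000 rad/s:
  Y(R1) = 0.4545+0.000j S between n6,n0
  Y(C1) = 0.000+0.008535j S between n1,n2
  Y(C2) = 0.000+1.433j S between n6,n5
  Y(R2) = 0.0005076+0.000j S between n5,n2
  Y(L1) = 0.000-0.001558j S between n6,n5
  Y(R3) = 0.4695+0.000j S between n5,n1
  Y(L2) = 0.000-0.001572j S between n0,n4
  Y(C3) = 0.000+0.02610j S between n6,n7
  Y(R4) = 0.01675+0.000j S between n0,n3
  Y(C4) = 0.000+0.01770j S between n6,n3
  V1: constraint V(n4)−V(n7) = 3.71
Assemble and solve the 8×8 MNA system:
  V(n1)=0.0001933+0.01339j  V(n2)=0.0001933+0.01339j  V(n3)=-0.006584+0.007162j  V(n4)=3.948+0.01425j  V(n5)=0.0001933+0.01339j  V(n6)=0.0001933+0.01339j  V(n7)=0.2380+0.01425j
  i(V1)=-2.241e-05+0.006208j

3.948+0.01425j V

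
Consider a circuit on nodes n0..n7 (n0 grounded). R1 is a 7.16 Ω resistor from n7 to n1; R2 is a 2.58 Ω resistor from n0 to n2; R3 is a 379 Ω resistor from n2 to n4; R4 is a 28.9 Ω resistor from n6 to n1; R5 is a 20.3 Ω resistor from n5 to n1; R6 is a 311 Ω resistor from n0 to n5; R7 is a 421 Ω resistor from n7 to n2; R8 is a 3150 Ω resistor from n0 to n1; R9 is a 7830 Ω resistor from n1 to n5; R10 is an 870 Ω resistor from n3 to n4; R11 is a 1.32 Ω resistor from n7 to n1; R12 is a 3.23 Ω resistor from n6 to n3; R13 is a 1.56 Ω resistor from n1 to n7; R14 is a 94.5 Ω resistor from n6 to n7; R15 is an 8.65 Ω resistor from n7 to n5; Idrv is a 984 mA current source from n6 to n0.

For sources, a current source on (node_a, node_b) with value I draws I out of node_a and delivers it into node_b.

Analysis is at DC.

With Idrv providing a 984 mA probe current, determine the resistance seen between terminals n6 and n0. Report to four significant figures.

R_eq = 168.1 Ω

MNA unknowns: 7 node voltages V₁..V_7
R1: Y=0.1397 on G[7,1]
R2: Y=0.3876 on G[0,2]
R3: Y=0.002639 on G[2,4]
R4: Y=0.03460 on G[6,1]
R5: Y=0.04926 on G[5,1]
R6: Y=0.003215 on G[0,5]
R7: Y=0.002375 on G[7,2]
R8: Y=0.0003175 on G[0,1]
R9: Y=0.0001277 on G[1,5]
R10: Y=0.001149 on G[3,4]
R11: Y=0.7576 on G[7,1]
R12: Y=0.3096 on G[6,3]
R13: Y=0.6410 on G[1,7]
R14: Y=0.01058 on G[6,7]
R15: Y=0.1156 on G[7,5]
Idrv: z[6]−=0.984, z[0]+=0.984
solve → V1=-146.6, V2=-1.227, V3=-165.0, V4=-50.92, V5=-143.6, V6=-165.4, V7=-146.3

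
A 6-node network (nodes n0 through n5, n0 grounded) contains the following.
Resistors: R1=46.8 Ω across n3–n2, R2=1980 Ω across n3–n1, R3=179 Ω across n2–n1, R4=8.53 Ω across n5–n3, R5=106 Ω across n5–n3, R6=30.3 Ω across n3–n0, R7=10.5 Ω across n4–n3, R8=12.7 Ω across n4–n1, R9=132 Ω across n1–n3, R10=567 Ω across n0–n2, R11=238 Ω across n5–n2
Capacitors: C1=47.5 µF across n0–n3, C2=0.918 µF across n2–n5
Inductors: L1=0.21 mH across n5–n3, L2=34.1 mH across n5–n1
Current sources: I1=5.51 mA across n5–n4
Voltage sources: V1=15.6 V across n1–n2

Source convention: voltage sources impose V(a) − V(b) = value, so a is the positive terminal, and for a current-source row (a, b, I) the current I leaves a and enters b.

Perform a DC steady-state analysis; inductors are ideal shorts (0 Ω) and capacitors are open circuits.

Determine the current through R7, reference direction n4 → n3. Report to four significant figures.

0.003016 A

Element admittances at DC:
  Y(R1) = 0.02137 S between n3,n2
  Y(C1) = 0.000 S between n0,n3
  L1: short n5↔n3 (DC inductor)
  L2: short n5↔n1 (DC inductor)
  Y(R2) = 0.0005051 S between n3,n1
  Y(R3) = 0.005587 S between n2,n1
  Y(R4) = 0.1172 S between n5,n3
  Y(R5) = 0.009434 S between n5,n3
  I1: injects 0.00551 A into n4 (from n5)
  Y(R6) = 0.03300 S between n3,n0
  Y(R7) = 0.09524 S between n4,n3
  Y(R8) = 0.07874 S between n4,n1
  Y(R9) = 0.007576 S between n1,n3
  Y(C2) = 0.000 S between n2,n5
  Y(R10) = 0.001764 S between n0,n2
  Y(R11) = 0.004202 S between n5,n2
  V1: constraint V(n1)−V(n2) = 15.6
Assemble and solve the 8×8 MNA system:
  V(n1)=0.7914  V(n2)=-14.81  V(n3)=0.7914  V(n4)=0.8230  V(n5)=0.7914
  i(L1)=0.3564  i(L2)=-0.4275  i(V1)=-0.5121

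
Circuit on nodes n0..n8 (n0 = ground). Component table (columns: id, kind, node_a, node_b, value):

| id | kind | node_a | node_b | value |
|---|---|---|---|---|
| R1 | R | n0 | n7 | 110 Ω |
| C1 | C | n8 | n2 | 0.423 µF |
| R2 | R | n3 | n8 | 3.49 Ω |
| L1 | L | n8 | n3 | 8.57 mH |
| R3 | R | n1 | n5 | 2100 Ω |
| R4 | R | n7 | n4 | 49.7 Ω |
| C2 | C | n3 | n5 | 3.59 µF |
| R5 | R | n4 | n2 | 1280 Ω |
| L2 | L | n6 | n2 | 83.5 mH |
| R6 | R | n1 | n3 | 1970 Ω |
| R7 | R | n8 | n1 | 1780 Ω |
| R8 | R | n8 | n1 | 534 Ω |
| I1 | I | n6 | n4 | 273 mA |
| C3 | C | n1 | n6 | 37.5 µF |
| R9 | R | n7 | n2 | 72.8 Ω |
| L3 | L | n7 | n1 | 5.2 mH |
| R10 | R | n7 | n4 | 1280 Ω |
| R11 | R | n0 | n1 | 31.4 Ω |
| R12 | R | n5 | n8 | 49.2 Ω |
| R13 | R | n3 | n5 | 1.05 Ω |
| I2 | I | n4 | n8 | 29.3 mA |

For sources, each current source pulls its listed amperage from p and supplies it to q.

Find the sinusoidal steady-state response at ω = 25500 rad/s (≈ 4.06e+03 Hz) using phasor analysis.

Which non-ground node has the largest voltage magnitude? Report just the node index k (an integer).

4

MNA unknowns: 8 node voltages V₁..V_8
R1: Y=0.009091+0.000j on G[0,7]
C1: Y=0.000+0.01079j on G[8,2]
R2: Y=0.2865+0.000j on G[3,8]
L1: Y=0.000-0.004576j on G[8,3]
R3: Y=0.0004762+0.000j on G[1,5]
R4: Y=0.02012+0.000j on G[7,4]
C2: Y=0.000+0.09155j on G[3,5]
R5: Y=0.0007813+0.000j on G[4,2]
L2: Y=0.000-0.0004696j on G[6,2]
R6: Y=0.0005076+0.000j on G[1,3]
R7: Y=0.0005618+0.000j on G[8,1]
R8: Y=0.001873+0.000j on G[8,1]
I1: z[6]−=0.273, z[4]+=0.273
C3: Y=0.000+0.9562j on G[1,6]
R9: Y=0.01374+0.000j on G[7,2]
L3: Y=0.000-0.007541j on G[7,1]
R10: Y=0.0007813+0.000j on G[7,4]
R11: Y=0.03185+0.000j on G[0,1]
R12: Y=0.02033+0.000j on G[5,8]
R13: Y=0.9524+0.000j on G[3,5]
I2: z[4]−=0.0293, z[8]+=0.0293
solve → V1=-3.845-3.010j, V2=12.76+8.148j, V3=8.778+9.400j, V4=24.68+10.46j, V5=8.773+9.396j, V6=-3.853-2.730j, V7=13.47+10.54j, V8=8.818+9.440j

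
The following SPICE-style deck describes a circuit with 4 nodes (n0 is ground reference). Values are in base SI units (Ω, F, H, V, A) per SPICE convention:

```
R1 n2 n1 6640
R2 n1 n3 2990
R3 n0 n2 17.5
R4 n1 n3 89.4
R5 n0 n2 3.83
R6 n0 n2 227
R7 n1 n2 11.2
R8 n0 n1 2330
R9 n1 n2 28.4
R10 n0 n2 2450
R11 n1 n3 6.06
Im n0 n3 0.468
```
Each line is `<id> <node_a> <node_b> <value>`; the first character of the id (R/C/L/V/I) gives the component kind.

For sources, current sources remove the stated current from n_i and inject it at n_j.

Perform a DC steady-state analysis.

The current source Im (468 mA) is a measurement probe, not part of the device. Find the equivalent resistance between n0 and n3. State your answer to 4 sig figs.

R_eq = 16.73 Ω

MNA unknowns: 3 node voltages V₁..V_3
R1: Y=0.0001506 on G[2,1]
R2: Y=0.0003344 on G[1,3]
R3: Y=0.05714 on G[0,2]
R4: Y=0.01119 on G[1,3]
R5: Y=0.2611 on G[0,2]
R6: Y=0.004405 on G[0,2]
R7: Y=0.08929 on G[1,2]
R8: Y=0.0004292 on G[0,1]
R9: Y=0.03521 on G[1,2]
R10: Y=0.0004082 on G[0,2]
R11: Y=0.1650 on G[1,3]
Im: z[0]−=0.468, z[3]+=0.468
solve → V1=5.179, V2=1.442, V3=7.830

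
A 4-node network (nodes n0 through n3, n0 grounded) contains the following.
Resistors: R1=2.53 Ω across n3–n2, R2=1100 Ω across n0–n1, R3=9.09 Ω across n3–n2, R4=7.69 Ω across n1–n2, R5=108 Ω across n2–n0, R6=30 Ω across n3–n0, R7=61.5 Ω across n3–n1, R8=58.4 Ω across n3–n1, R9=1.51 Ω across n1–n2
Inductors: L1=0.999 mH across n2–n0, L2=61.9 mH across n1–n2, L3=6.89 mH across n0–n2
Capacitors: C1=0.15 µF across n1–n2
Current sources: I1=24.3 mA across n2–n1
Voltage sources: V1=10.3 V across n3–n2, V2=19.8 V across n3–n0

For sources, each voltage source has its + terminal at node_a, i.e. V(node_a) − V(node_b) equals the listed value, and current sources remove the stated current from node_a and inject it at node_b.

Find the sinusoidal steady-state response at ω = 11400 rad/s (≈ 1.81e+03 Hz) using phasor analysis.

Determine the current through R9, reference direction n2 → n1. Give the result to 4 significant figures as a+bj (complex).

Apply KCL at each of the 3 non-ground nodes and solve the resulting linear system.
Node n1: branches {R2, R4, L2, C1, R7, R8, I1, R9} → V_1 = 9.935-0.0001541j
Node n2: branches {R1, L1, R3, R4, R5, L2, C1, L3, I1, R9, V1} → V_2 = 9.500+0.000j
Node n3: branches {R1, R3, R6, R7, R8, V1, V2} → V_3 = 19.80+0.000j
Source currents: i(V1)=-5.437-0.9551j, i(V2)=-0.7570+0.9551j

-0.2880+0.0001021j A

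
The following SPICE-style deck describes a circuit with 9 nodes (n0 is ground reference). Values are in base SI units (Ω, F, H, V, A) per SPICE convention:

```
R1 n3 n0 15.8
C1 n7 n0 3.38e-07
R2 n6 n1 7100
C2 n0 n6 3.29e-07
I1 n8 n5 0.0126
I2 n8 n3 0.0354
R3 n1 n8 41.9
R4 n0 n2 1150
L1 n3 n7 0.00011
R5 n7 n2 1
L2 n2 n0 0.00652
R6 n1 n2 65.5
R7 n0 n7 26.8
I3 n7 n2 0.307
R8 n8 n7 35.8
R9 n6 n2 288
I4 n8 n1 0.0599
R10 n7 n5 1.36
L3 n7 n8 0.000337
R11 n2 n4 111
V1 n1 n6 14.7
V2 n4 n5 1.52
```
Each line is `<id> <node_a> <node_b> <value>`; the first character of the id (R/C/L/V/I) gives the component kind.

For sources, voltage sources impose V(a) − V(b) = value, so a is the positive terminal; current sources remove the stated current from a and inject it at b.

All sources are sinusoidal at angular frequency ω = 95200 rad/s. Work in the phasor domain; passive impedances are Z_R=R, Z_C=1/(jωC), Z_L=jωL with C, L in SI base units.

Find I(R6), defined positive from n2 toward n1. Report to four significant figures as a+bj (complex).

-0.1090-0.07254j A

Apply KCL at each of the 8 non-ground nodes and solve the resulting linear system.
Node n1: branches {R2, R3, R6, I4, V1} → V_1 = 9.883+6.446j
Node n2: branches {R4, R5, L2, R6, I3, R9, R11} → V_2 = 2.743+1.695j
Node n3: branches {R1, I2, L1} → V_3 = 2.541+0.2909j
Node n4: branches {R11, V2} → V_4 = 3.871+1.605j
Node n5: branches {I1, R10, V2} → V_5 = 2.351+1.605j
Node n6: branches {R2, C2, R9, V1} → V_6 = -4.817+6.446j
Node n7: branches {C1, L1, R5, R7, I3, R8, R10, L3} → V_7 = 2.348+1.604j
Node n8: branches {I1, I2, R3, R8, I4, L3} → V_8 = 2.382+3.856j
Source currents: i(V1)=-0.2302-0.1344j, i(V2)=-0.01017+0.0008114j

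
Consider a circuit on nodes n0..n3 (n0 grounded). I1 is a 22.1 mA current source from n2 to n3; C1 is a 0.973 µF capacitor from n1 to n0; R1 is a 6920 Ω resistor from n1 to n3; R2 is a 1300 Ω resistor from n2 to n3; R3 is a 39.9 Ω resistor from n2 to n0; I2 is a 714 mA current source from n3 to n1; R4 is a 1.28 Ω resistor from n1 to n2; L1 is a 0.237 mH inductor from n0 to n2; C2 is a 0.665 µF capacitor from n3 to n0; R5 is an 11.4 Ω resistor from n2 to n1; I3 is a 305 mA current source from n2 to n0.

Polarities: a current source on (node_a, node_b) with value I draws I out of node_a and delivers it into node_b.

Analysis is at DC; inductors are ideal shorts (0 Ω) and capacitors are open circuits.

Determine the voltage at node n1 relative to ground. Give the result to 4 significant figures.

0.6956 V

Apply KCL at each of the 3 non-ground nodes and solve the resulting linear system.
Node n1: branches {C1, R1, I2, R4, R5} → V_1 = 0.6956
Node n2: branches {I1, R2, R3, R4, L1, R5, I3} → V_2 = 0.000
Node n3: branches {I1, R1, R2, I2, C2} → V_3 = -757.1
Source currents: i(L1)=0.3050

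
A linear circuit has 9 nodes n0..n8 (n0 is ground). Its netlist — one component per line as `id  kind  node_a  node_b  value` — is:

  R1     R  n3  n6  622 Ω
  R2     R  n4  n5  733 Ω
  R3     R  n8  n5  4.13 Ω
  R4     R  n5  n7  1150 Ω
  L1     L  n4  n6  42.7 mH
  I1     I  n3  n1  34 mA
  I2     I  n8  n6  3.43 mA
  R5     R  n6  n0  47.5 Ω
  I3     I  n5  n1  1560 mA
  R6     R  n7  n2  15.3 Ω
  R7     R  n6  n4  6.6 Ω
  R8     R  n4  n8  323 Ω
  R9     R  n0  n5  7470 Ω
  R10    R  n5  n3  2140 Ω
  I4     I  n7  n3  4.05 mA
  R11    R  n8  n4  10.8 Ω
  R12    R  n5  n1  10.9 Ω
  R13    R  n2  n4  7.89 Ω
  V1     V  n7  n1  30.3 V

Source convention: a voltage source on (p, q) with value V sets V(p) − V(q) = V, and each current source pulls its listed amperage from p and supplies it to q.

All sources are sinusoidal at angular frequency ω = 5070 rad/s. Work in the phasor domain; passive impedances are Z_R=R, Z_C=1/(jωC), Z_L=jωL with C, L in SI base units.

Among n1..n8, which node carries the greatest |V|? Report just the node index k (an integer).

7

MNA unknowns: 8 node voltages V₁..V_8 plus 1 source current (V1)
R1: Y=0.001608+0.000j on G[3,6]
R2: Y=0.001364+0.000j on G[4,5]
R3: Y=0.2421+0.000j on G[8,5]
R4: Y=0.0008696+0.000j on G[5,7]
L1: Y=0.000-0.004619j on G[4,6]
I1: z[3]−=0.034, z[1]+=0.034
I2: z[8]−=0.00343, z[6]+=0.00343
R5: Y=0.02105+0.000j on G[6,0]
I3: z[5]−=1.56, z[1]+=1.56
R6: Y=0.06536+0.000j on G[7,2]
R7: Y=0.1515+0.000j on G[6,4]
R8: Y=0.003096+0.000j on G[4,8]
R9: Y=0.0001339+0.000j on G[0,5]
R10: Y=0.0004673+0.000j on G[5,3]
I4: z[7]−=0.00405, z[3]+=0.00405
R11: Y=0.09259+0.000j on G[8,4]
R12: Y=0.09174+0.000j on G[5,1]
R13: Y=0.1267+0.000j on G[2,4]
V1: row V7−V1=30.3, i_V1 at 7,1
solve → V1=-7.190+0.005252j, V2=8.034+0.005264j, V3=-17.39+0.001155j, V4=0.2600+0.005270j, V5=-13.43+0.005244j, V6=0.08543-3.335e-05j, V7=23.11+0.005252j, V8=-9.565+0.005251j
aux → i_V1=-1.021+7.663e-07j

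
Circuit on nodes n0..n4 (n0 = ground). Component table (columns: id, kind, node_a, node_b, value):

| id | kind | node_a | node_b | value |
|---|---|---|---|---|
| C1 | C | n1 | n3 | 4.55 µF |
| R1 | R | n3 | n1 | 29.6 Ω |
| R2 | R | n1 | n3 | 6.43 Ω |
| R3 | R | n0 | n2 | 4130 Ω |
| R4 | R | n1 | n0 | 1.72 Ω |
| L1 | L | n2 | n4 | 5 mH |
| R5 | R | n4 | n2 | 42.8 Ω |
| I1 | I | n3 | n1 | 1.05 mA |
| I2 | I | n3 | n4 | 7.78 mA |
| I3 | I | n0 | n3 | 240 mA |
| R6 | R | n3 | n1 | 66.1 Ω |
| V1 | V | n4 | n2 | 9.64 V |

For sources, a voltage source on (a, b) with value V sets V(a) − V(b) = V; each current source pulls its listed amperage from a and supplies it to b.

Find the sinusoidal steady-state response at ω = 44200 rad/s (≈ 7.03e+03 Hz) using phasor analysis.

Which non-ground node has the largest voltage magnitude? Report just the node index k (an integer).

4

Apply KCL at each of the 4 non-ground nodes and solve the resulting linear system.
Node n1: branches {C1, R1, R2, R4, I1, R6} → V_1 = 0.3994+0.000j
Node n2: branches {R3, L1, R5, V1} → V_2 = 32.13+0.000j
Node n3: branches {C1, R1, R2, I1, I2, I3, R6} → V_3 = 0.9741-0.5653j
Node n4: branches {L1, R5, I2, V1} → V_4 = 41.77+0.000j
Source currents: i(V1)=-0.2175+0.04362j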